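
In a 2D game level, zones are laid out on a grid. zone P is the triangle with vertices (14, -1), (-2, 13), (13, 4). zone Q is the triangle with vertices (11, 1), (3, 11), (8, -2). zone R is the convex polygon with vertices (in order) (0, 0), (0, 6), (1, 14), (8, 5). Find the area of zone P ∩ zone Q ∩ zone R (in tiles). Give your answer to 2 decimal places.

4.86

The intersection is the polygon with vertices (3.5,9.7), (4.538,9.077), (7.867,4.917), (7.5,4.688), (4.377,7.42).
By the shoelace formula its area is 4.86.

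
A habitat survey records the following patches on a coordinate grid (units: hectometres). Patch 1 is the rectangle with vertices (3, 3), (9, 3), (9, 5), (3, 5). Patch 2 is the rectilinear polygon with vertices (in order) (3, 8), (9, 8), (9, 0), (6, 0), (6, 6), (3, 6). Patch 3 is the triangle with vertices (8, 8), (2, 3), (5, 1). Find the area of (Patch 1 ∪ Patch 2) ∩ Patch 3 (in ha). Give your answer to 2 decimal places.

8.23

The region (Patch 1 ∪ Patch 2) ∩ Patch 3 is the polygon with vertices (3,3), (3,3.833), (4.4,5), (6,5), (6,6), (5.6,6), (8,8), (5.857,3).
By the shoelace formula its area is 8.23.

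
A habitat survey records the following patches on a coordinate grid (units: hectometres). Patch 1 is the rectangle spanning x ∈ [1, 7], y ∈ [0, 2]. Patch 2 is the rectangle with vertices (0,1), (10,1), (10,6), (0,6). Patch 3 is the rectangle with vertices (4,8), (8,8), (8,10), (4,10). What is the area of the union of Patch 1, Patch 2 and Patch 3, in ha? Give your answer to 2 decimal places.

By inclusion–exclusion:
Individual areas: |Patch 1| = 12, |Patch 2| = 50, |Patch 3| = 8.
|Patch 1∩Patch 2|: x∈[1,7], y∈[1,2] → 6·1 = 6.
|Patch 1∩Patch 3| = 0 (no overlap).
|Patch 2∩Patch 3| = 0 (no overlap).
|Patch 1∩Patch 2∩Patch 3| = 0.
|Patch 1 ∪ Patch 2 ∪ Patch 3| = 70 − 6 + 0 = 64.00.

64.00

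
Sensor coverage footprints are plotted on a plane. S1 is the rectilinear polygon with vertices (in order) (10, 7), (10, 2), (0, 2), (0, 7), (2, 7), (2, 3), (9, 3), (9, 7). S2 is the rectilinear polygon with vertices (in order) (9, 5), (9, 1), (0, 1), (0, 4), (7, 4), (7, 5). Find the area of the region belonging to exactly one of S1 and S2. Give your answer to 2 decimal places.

|S1| = 22, |S2| = 29, |S1∩S2| = 11.
|S1 △ S2| = |S1| + |S2| − 2·|S1∩S2| = 22 + 29 − 22 = 29.00.

29.00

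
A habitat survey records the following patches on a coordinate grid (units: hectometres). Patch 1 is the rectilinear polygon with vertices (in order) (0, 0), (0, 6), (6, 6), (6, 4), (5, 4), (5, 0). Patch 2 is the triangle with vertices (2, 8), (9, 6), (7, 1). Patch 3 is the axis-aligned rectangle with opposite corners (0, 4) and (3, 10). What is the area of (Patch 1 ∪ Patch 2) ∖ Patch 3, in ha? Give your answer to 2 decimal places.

|Patch 1 ∪ Patch 2| = 47.7714.
|(Patch 1 ∪ Patch 2) ∩ Patch 3| = 6.5571.
|(Patch 1 ∪ Patch 2) ∖ Patch 3| = 47.7714 − 6.5571 = 41.21.

41.21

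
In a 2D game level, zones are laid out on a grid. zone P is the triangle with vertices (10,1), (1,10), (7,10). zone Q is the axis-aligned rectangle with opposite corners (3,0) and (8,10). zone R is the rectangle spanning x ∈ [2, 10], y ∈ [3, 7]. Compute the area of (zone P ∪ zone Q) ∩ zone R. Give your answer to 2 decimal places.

22.67

The region (zone P ∪ zone Q) ∩ zone R is the polygon with vertices (3,7), (8,7), (9.333,3), (8,3), (3,3).
By the shoelace formula its area is 22.67.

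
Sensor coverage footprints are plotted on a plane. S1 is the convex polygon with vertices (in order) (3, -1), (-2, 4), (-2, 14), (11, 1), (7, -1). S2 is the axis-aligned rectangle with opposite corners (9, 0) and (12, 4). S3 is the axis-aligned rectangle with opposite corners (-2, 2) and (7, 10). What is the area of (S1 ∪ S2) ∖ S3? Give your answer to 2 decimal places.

45.50

|S1 ∪ S2| = 103.
|(S1 ∪ S2) ∩ S3| = 57.5.
|(S1 ∪ S2) ∖ S3| = 103 − 57.5 = 45.50.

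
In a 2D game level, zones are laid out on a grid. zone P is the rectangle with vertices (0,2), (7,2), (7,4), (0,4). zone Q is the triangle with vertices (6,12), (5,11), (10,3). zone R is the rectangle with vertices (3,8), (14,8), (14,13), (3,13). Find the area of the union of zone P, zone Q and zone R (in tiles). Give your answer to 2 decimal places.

71.26

By inclusion–exclusion:
Individual areas: |zone P| = 14, |zone Q| = 6.5, |zone R| = 55.
|zone P∩zone Q| = 0.
|zone P∩zone R| = 0 (no overlap).
|zone Q∩zone R| = 4.2431.
|zone P∩zone Q∩zone R| = 0.
|zone P ∪ zone Q ∪ zone R| = 75.5 − 4.2431 + 0 = 71.26.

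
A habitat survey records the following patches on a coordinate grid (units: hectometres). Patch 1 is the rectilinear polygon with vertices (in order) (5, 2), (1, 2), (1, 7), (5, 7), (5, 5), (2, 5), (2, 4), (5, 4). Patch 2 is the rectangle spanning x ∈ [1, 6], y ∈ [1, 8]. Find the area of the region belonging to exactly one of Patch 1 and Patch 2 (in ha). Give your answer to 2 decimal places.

|Patch 1| = 17, |Patch 2| = 35, |Patch 1∩Patch 2| = 17.
|Patch 1 △ Patch 2| = |Patch 1| + |Patch 2| − 2·|Patch 1∩Patch 2| = 17 + 35 − 34 = 18.00.

18.00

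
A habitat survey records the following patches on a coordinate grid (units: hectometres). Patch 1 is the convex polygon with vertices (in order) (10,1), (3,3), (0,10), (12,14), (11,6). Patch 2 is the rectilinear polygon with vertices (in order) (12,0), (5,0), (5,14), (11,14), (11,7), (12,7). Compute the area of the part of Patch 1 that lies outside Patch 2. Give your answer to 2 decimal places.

33.01

|Patch 1| = 97, |Patch 1∩Patch 2| = 63.9911.
|Patch 1 ∖ Patch 2| = |Patch 1| − |Patch 1∩Patch 2| = 97 − 63.9911 = 33.01.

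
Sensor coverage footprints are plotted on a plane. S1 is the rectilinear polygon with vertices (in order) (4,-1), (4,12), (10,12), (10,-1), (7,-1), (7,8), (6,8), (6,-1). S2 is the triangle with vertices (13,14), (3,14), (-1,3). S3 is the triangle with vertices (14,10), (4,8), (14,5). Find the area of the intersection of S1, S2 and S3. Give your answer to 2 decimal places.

The intersection is the polygon with vertices (4.987,7.704), (4,8), (5.829,8.366).
By the shoelace formula its area is 0.45.

0.45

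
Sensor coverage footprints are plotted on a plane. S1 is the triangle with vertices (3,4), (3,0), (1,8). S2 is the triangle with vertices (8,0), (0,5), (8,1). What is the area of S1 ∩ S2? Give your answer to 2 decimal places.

The intersection is the polygon with vertices (3,3.125), (2.074,3.704), (2,4), (3,3.5).
By the shoelace formula its area is 0.30.

0.30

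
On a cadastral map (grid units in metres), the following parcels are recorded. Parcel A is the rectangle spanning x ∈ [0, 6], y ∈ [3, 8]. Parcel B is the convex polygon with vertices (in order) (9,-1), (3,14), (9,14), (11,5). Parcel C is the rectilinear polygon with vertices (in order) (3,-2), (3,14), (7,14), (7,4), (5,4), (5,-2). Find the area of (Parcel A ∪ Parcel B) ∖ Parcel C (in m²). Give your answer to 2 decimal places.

56.00

|Parcel A ∪ Parcel B| = 89.55.
|(Parcel A ∪ Parcel B) ∩ Parcel C| = 33.55.
|(Parcel A ∪ Parcel B) ∖ Parcel C| = 89.55 − 33.55 = 56.00.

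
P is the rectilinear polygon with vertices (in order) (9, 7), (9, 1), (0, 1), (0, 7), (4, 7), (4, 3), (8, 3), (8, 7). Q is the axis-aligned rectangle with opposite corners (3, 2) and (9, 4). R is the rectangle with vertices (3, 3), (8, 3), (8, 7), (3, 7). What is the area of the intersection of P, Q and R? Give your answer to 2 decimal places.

1.00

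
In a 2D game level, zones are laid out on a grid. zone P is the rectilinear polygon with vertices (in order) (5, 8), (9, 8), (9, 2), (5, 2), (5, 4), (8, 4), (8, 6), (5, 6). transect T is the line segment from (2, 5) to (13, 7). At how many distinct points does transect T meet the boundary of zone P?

2

The segment meets the boundary at (9,6.273), (7.5,6).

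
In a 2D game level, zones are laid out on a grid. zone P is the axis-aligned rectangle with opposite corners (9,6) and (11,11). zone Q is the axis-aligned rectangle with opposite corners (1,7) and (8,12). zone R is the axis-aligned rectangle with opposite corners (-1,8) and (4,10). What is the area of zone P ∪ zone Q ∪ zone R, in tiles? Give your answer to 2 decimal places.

49.00

By inclusion–exclusion:
Individual areas: |zone P| = 10, |zone Q| = 35, |zone R| = 10.
|zone P∩zone Q| = 0 (no overlap).
|zone P∩zone R| = 0 (no overlap).
|zone Q∩zone R|: x∈[1,4], y∈[8,10] → 3·2 = 6.
|zone P∩zone Q∩zone R| = 0.
|zone P ∪ zone Q ∪ zone R| = 55 − 6 + 0 = 49.00.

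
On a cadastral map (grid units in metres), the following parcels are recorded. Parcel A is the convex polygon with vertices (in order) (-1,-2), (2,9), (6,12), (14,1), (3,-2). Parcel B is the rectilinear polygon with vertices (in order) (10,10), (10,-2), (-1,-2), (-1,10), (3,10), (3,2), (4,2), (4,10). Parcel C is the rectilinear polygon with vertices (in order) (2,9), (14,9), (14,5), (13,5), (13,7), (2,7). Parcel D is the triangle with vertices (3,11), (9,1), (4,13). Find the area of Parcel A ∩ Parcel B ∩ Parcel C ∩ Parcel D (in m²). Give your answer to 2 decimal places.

2.57

The intersection is the polygon with vertices (5.667,9), (6.5,7), (5.4,7), (4.2,9).
By the shoelace formula its area is 2.57.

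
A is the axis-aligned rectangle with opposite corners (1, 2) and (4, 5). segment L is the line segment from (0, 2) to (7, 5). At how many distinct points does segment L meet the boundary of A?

2

The segment meets the boundary at (4,3.714), (1,2.429).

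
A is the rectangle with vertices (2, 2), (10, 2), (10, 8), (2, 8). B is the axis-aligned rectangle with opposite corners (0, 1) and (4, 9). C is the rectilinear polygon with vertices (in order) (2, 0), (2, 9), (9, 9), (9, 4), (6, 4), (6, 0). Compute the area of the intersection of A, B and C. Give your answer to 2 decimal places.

12.00

The intersection is the polygon with vertices (2,8), (4,8), (4,2), (2,2).
By the shoelace formula its area is 12.00.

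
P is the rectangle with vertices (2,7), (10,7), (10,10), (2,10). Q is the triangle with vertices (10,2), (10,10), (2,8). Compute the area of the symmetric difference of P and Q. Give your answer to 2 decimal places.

|P| = 24, |Q| = 32, |P∩Q| = 15.3333.
|P △ Q| = |P| + |Q| − 2·|P∩Q| = 24 + 32 − 30.6667 = 25.33.

25.33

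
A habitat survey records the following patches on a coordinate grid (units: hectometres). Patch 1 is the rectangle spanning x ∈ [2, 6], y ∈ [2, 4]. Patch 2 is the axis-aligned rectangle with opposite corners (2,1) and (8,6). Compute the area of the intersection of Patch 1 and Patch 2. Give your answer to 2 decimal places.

|Patch 1∩Patch 2|: x∈[2,6], y∈[2,4] → 4·2 = 8.

8.00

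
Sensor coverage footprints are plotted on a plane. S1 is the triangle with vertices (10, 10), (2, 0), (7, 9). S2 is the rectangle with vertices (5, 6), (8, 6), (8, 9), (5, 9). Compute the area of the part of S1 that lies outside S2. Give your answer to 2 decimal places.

|S1| = 11, |S1∩S2| = 4.6.
|S1 ∖ S2| = |S1| − |S1∩S2| = 11 − 4.6 = 6.40.

6.40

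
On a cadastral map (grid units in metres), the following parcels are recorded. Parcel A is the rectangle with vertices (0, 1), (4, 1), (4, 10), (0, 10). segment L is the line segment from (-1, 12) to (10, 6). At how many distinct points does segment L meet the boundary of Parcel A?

2

The segment meets the boundary at (4,9.273), (2.667,10).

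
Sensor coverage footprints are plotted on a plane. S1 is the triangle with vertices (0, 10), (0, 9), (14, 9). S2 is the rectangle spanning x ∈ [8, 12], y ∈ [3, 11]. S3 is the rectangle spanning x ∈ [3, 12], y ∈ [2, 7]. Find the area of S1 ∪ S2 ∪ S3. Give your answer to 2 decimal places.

By inclusion–exclusion:
Individual areas: |S1| = 7, |S2| = 32, |S3| = 45.
|S1∩S2| = 1.1429.
|S1∩S3| = 0.
|S2∩S3|: x∈[8,12], y∈[3,7] → 4·4 = 16.
|S1∩S2∩S3| = 0.
|S1 ∪ S2 ∪ S3| = 84 − 17.1429 + 0 = 66.86.

66.86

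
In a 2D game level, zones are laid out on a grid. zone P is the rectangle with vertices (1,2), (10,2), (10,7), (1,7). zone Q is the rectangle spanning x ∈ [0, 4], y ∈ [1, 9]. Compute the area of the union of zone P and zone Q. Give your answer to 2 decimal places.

By inclusion–exclusion:
Individual areas: |zone P| = 45, |zone Q| = 32.
|zone P∩zone Q|: x∈[1,4], y∈[2,7] → 3·5 = 15.
|zone P ∪ zone Q| = 77 − 15 = 62.00.

62.00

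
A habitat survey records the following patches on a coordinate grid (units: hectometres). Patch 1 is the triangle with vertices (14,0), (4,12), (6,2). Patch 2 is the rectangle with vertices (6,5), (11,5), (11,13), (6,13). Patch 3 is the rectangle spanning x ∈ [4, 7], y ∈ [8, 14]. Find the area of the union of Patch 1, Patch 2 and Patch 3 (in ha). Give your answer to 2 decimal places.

By inclusion–exclusion:
Individual areas: |Patch 1| = 38, |Patch 2| = 40, |Patch 3| = 18.
|Patch 1∩Patch 2| = 8.8167.
|Patch 1∩Patch 3| = 5.
|Patch 2∩Patch 3|: x∈[6,7], y∈[8,13] → 1·5 = 5.
|Patch 1∩Patch 2∩Patch 3| = 1.
|Patch 1 ∪ Patch 2 ∪ Patch 3| = 96 − 18.8167 + 1 = 78.18.

78.18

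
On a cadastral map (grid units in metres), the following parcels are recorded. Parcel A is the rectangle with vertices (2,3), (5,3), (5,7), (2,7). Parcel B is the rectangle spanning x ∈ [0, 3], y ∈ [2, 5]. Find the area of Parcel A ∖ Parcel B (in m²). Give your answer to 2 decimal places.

|Parcel A∩Parcel B|: x∈[2,3], y∈[3,5] → 1·2 = 2.
|Parcel A| = 12.
|Parcel A ∖ Parcel B| = |Parcel A| − |Parcel A∩Parcel B| = 12 − 2 = 10.00.

10.00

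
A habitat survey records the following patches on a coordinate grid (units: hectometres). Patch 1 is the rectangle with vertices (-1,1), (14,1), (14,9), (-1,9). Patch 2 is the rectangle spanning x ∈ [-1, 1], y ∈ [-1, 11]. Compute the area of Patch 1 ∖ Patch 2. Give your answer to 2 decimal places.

104.00

|Patch 1∩Patch 2|: x∈[-1,1], y∈[1,9] → 2·8 = 16.
|Patch 1| = 120.
|Patch 1 ∖ Patch 2| = |Patch 1| − |Patch 1∩Patch 2| = 120 − 16 = 104.00.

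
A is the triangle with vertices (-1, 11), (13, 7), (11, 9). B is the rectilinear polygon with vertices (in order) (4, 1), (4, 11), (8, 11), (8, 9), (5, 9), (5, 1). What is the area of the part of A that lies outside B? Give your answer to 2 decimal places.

|A| = 10, |A∩B| = 2.7619.
|A ∖ B| = |A| − |A∩B| = 10 − 2.7619 = 7.24.

7.24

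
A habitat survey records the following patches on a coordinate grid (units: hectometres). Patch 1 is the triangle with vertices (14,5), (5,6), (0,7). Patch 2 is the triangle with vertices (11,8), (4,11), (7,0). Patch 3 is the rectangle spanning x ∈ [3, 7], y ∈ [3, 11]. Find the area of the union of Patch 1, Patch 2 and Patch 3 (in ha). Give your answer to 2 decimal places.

By inclusion–exclusion:
Individual areas: |Patch 1| = 2, |Patch 2| = 34, |Patch 3| = 32.
|Patch 1∩Patch 2| = 0.9072.
|Patch 1∩Patch 3| = 0.9651.
|Patch 2∩Patch 3| = 13.3442.
|Patch 1∩Patch 2∩Patch 3| = 0.4137.
|Patch 1 ∪ Patch 2 ∪ Patch 3| = 68 − 15.2165 + 0.4137 = 53.20.

53.20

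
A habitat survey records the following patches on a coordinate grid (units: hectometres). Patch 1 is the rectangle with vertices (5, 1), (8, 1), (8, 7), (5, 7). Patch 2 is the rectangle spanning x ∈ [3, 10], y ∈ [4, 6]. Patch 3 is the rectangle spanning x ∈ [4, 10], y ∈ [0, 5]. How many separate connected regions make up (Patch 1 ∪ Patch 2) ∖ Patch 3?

(Patch 1 ∪ Patch 2) ∖ Patch 3 is a single connected region.

1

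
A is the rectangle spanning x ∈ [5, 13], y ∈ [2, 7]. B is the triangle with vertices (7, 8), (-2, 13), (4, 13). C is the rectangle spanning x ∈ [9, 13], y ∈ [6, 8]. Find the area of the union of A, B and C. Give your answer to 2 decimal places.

59.00

By inclusion–exclusion:
Individual areas: |A| = 40, |B| = 15, |C| = 8.
|A∩B| = 0.
|A∩C|: x∈[9,13], y∈[6,7] → 4·1 = 4.
|B∩C| = 0.
|A∩B∩C| = 0.
|A ∪ B ∪ C| = 63 − 4 + 0 = 59.00.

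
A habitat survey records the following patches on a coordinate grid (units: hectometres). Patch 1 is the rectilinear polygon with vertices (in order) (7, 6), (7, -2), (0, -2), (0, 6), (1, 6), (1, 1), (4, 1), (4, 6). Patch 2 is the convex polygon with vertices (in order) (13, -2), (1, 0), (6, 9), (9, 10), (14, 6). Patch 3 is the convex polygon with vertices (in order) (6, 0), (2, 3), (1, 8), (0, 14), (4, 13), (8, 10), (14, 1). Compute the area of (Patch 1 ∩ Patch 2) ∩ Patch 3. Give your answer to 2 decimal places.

The region (Patch 1 ∩ Patch 2) ∩ Patch 3 is the polygon with vertices (4,5.4), (4.333,6), (7,6), (7,0.125), (6,0), (4,1.5).
By the shoelace formula its area is 16.34.

16.34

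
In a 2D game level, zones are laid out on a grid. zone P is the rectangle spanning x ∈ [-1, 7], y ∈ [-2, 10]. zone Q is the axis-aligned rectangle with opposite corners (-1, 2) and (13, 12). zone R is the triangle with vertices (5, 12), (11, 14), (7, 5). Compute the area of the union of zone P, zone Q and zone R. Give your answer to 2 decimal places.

By inclusion–exclusion:
Individual areas: |zone P| = 96, |zone Q| = 140, |zone R| = 23.
|zone P∩zone Q|: x∈[-1,7], y∈[2,10] → 8·8 = 64.
|zone P∩zone R| = 3.5714.
|zone Q∩zone R| = 17.8889.
|zone P∩zone Q∩zone R| = 3.5714.
|zone P ∪ zone Q ∪ zone R| = 259 − 85.4603 + 3.5714 = 177.11.

177.11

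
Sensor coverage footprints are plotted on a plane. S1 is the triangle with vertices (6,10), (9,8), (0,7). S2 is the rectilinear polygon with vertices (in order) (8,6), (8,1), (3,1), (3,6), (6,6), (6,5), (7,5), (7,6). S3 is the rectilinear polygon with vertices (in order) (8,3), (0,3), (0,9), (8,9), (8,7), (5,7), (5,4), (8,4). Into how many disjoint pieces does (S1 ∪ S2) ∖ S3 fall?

4

(S1 ∪ S2) ∖ S3 splits into 4 disjoint pieces (area 1.75, area 0.3889, area 5, area 10).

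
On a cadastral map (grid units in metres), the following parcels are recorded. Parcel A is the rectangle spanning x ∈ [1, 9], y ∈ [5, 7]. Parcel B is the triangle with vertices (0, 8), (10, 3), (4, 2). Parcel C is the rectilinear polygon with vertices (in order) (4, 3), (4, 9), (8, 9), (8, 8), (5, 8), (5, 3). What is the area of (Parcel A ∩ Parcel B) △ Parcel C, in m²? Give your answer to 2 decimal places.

|Parcel A ∩ Parcel B| = 5.25.
|(Parcel A ∩ Parcel B) ∩ Parcel C| = 0.75.
|(Parcel A ∩ Parcel B) △ Parcel C| = 5.25 + 9 − 1.5 = 12.75.

12.75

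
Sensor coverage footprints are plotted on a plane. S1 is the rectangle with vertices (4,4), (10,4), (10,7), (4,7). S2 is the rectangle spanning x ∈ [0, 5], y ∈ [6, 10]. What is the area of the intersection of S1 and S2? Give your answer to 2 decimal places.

|S1∩S2|: x∈[4,5], y∈[6,7] → 1·1 = 1.

1.00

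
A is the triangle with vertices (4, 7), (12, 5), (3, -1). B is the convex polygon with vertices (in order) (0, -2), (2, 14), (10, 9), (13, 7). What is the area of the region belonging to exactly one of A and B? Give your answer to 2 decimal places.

|A| = 33, |B| = 95.5, |A∩B| = 23.256.
|A △ B| = |A| + |B| − 2·|A∩B| = 33 + 95.5 − 46.5119 = 81.99.

81.99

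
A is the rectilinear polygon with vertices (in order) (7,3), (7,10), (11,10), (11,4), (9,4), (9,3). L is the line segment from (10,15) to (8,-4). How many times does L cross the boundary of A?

2

The segment meets the boundary at (8.737,3), (9.474,10).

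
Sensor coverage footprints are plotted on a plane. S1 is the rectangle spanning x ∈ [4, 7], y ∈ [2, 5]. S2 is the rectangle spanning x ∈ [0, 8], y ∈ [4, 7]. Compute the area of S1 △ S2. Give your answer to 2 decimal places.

|S1∩S2|: x∈[4,7], y∈[4,5] → 3·1 = 3.
|S1 △ S2| = |S1| + |S2| − 2·|S1∩S2| = 9 + 24 − 6 = 27.00.

27.00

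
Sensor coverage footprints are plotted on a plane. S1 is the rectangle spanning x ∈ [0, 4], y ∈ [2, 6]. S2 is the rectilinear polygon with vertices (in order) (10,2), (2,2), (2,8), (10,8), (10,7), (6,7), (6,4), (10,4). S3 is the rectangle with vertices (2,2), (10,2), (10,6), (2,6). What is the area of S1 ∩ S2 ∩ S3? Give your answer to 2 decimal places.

The intersection is the polygon with vertices (4,2), (2,2), (2,6), (4,6).
By the shoelace formula its area is 8.00.

8.00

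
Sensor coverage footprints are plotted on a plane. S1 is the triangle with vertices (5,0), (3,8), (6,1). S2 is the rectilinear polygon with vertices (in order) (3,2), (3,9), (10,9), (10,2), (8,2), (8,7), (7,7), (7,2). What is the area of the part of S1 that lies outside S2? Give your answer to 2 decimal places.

1.79

|S1| = 5, |S1∩S2| = 3.2143.
|S1 ∖ S2| = |S1| − |S1∩S2| = 5 − 3.2143 = 1.79.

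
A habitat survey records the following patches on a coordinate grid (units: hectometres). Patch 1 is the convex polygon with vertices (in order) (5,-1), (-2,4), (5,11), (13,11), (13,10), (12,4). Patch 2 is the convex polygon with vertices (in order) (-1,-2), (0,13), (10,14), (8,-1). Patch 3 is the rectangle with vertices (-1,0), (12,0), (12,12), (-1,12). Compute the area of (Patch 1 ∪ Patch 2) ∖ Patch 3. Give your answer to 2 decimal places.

33.06

|Patch 1 ∪ Patch 2| = 171.1708.
|(Patch 1 ∪ Patch 2) ∩ Patch 3| = 138.1137.
|(Patch 1 ∪ Patch 2) ∖ Patch 3| = 171.1708 − 138.1137 = 33.06.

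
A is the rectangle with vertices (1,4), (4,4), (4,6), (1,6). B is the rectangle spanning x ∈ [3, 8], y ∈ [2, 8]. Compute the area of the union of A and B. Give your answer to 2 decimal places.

By inclusion–exclusion:
Individual areas: |A| = 6, |B| = 30.
|A∩B|: x∈[3,4], y∈[4,6] → 1·2 = 2.
|A ∪ B| = 36 − 2 = 34.00.

34.00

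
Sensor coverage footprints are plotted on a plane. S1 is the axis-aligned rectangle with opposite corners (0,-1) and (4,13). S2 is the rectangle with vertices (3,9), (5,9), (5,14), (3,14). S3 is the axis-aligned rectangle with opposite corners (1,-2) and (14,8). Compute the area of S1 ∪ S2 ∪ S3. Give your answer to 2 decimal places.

By inclusion–exclusion:
Individual areas: |S1| = 56, |S2| = 10, |S3| = 130.
|S1∩S2|: x∈[3,4], y∈[9,13] → 1·4 = 4.
|S1∩S3|: x∈[1,4], y∈[-1,8] → 3·9 = 27.
|S2∩S3| = 0 (no overlap).
|S1∩S2∩S3| = 0.
|S1 ∪ S2 ∪ S3| = 196 − 31 + 0 = 165.00.

165.00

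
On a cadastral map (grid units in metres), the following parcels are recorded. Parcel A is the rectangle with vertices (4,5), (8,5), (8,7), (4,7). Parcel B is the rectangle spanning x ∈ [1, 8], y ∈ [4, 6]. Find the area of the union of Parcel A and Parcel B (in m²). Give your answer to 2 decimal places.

By inclusion–exclusion:
Individual areas: |Parcel A| = 8, |Parcel B| = 14.
|Parcel A∩Parcel B|: x∈[4,8], y∈[5,6] → 4·1 = 4.
|Parcel A ∪ Parcel B| = 22 − 4 = 18.00.

18.00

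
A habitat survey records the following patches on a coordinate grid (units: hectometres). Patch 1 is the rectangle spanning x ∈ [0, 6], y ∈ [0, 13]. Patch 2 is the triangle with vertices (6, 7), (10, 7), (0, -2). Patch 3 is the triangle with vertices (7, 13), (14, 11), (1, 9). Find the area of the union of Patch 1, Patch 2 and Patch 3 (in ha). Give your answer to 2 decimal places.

99.68

By inclusion–exclusion:
Individual areas: |Patch 1| = 78, |Patch 2| = 18, |Patch 3| = 20.
|Patch 1∩Patch 2| = 9.9111.
|Patch 1∩Patch 3| = 6.4103.
|Patch 2∩Patch 3| = 0.
|Patch 1∩Patch 2∩Patch 3| = 0.
|Patch 1 ∪ Patch 2 ∪ Patch 3| = 116 − 16.3214 + 0 = 99.68.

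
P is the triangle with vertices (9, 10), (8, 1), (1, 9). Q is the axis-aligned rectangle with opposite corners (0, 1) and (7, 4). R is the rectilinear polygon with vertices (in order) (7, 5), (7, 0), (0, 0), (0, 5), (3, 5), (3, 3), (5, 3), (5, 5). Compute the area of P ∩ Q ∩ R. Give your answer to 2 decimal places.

The intersection is the polygon with vertices (7,4), (7,2.143), (5.375,4).
By the shoelace formula its area is 1.51.

1.51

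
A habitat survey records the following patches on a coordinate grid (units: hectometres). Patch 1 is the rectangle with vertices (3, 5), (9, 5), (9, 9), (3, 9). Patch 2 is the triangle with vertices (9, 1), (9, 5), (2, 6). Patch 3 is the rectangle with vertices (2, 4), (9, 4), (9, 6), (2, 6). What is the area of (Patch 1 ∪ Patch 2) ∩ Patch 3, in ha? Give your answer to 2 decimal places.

11.19

|Patch 1 ∪ Patch 2| = 35.4857.
|(Patch 1 ∪ Patch 2) ∩ Patch 3| = 11.19.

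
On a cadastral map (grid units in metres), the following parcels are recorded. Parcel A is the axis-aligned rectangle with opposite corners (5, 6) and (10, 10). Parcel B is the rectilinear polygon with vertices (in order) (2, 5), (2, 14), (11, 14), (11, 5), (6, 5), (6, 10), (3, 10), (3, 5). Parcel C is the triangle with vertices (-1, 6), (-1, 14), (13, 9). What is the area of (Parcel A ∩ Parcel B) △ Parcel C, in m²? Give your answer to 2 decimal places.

55.43

|Parcel A ∩ Parcel B| = 16.
|(Parcel A ∩ Parcel B) ∩ Parcel C| = 8.2857.
|(Parcel A ∩ Parcel B) △ Parcel C| = 16 + 56 − 16.5714 = 55.43.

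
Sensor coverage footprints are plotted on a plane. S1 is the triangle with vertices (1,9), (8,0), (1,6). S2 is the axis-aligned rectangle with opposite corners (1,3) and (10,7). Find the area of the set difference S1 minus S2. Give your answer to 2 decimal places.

|S1| = 10.5, |S1∩S2| = 7.1944.
|S1 ∖ S2| = |S1| − |S1∩S2| = 10.5 − 7.1944 = 3.31.

3.31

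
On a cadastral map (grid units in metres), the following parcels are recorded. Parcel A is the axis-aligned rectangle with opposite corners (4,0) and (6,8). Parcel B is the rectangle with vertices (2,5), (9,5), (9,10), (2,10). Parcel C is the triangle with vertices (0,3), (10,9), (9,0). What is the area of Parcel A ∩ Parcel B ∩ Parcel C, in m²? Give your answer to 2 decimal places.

The intersection is the polygon with vertices (6,5), (4,5), (4,5.4), (6,6.6).
By the shoelace formula its area is 2.00.

2.00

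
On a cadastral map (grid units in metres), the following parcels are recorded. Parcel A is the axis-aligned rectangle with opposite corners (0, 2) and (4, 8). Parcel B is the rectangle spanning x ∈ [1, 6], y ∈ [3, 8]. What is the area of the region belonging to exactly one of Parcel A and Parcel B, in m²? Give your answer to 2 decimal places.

19.00

|Parcel A∩Parcel B|: x∈[1,4], y∈[3,8] → 3·5 = 15.
|Parcel A △ Parcel B| = |Parcel A| + |Parcel B| − 2·|Parcel A∩Parcel B| = 24 + 25 − 30 = 19.00.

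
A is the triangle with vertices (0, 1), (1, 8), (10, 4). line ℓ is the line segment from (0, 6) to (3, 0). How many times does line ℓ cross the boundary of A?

2

The segment meets the boundary at (2.174,1.652), (0.556,4.889).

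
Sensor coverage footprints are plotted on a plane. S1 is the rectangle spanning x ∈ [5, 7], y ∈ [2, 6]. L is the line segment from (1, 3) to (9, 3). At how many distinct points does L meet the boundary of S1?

2

The segment meets the boundary at (7,3), (5,3).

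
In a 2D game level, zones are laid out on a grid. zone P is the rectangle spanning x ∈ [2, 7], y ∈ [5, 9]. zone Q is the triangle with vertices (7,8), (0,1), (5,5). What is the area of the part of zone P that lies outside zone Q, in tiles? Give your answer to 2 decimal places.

|zone P| = 20, |zone P∩zone Q| = 1.5.
|zone P ∖ zone Q| = |zone P| − |zone P∩zone Q| = 20 − 1.5 = 18.50.

18.50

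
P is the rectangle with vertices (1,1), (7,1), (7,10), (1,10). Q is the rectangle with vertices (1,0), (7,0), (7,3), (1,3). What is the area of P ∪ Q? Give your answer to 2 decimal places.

By inclusion–exclusion:
Individual areas: |P| = 54, |Q| = 18.
|P∩Q|: x∈[1,7], y∈[1,3] → 6·2 = 12.
|P ∪ Q| = 72 − 12 = 60.00.

60.00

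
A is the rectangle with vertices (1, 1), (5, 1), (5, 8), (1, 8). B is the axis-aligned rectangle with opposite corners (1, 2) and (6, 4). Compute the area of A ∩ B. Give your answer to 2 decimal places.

|A∩B|: x∈[1,5], y∈[2,4] → 4·2 = 8.

8.00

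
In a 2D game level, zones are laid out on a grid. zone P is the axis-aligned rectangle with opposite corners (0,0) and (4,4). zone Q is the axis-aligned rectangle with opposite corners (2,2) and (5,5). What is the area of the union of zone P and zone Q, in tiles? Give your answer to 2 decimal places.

By inclusion–exclusion:
Individual areas: |zone P| = 16, |zone Q| = 9.
|zone P∩zone Q|: x∈[2,4], y∈[2,4] → 2·2 = 4.
|zone P ∪ zone Q| = 25 − 4 = 21.00.

21.00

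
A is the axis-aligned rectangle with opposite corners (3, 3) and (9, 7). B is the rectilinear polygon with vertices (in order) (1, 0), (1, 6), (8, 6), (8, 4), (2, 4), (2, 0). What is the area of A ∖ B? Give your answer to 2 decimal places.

|A| = 24, |A∩B| = 10.
|A ∖ B| = |A| − |A∩B| = 24 − 10 = 14.00.

14.00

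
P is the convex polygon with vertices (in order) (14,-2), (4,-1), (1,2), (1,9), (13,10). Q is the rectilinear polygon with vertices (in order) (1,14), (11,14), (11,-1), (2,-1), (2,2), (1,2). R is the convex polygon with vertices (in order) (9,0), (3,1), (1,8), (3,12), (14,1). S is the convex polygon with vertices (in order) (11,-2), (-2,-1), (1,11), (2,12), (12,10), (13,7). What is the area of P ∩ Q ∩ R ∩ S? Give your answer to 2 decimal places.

65.80

The intersection is the polygon with vertices (11,4), (11,0.4), (9,0), (3,1), (1,8), (1.522,9.043), (5.615,9.385).
By the shoelace formula its area is 65.80.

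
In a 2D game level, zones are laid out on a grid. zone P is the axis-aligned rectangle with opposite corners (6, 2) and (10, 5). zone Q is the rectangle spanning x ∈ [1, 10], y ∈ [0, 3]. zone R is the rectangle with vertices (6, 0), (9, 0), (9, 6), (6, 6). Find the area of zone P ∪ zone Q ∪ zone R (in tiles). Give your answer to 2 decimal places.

By inclusion–exclusion:
Individual areas: |zone P| = 12, |zone Q| = 27, |zone R| = 18.
|zone P∩zone Q|: x∈[6,10], y∈[2,3] → 4·1 = 4.
|zone P∩zone R|: x∈[6,9], y∈[2,5] → 3·3 = 9.
|zone Q∩zone R|: x∈[6,9], y∈[0,3] → 3·3 = 9.
|zone P∩zone Q∩zone R| = 3.
|zone P ∪ zone Q ∪ zone R| = 57 − 22 + 3 = 38.00.

38.00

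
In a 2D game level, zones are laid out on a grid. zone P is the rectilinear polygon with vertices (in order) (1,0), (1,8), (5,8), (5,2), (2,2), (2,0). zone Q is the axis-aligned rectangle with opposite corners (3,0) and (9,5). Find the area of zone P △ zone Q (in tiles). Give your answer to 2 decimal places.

|zone P| = 26, |zone Q| = 30, |zone P∩zone Q| = 6.
|zone P △ zone Q| = |zone P| + |zone Q| − 2·|zone P∩zone Q| = 26 + 30 − 12 = 44.00.

44.00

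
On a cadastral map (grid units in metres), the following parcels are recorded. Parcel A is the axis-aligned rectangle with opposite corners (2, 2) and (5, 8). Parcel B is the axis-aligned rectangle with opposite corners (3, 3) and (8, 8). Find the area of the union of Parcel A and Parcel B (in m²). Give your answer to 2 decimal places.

33.00

By inclusion–exclusion:
Individual areas: |Parcel A| = 18, |Parcel B| = 25.
|Parcel A∩Parcel B|: x∈[3,5], y∈[3,8] → 2·5 = 10.
|Parcel A ∪ Parcel B| = 43 − 10 = 33.00.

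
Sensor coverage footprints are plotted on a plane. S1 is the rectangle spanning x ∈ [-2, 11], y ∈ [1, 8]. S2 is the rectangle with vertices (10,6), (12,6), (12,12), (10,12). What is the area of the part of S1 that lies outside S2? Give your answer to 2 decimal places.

89.00

|S1∩S2|: x∈[10,11], y∈[6,8] → 1·2 = 2.
|S1| = 91.
|S1 ∖ S2| = |S1| − |S1∩S2| = 91 − 2 = 89.00.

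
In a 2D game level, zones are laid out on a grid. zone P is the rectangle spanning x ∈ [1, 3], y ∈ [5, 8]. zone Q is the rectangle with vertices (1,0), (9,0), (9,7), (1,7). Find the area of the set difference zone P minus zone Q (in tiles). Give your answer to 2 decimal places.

|zone P∩zone Q|: x∈[1,3], y∈[5,7] → 2·2 = 4.
|zone P| = 6.
|zone P ∖ zone Q| = |zone P| − |zone P∩zone Q| = 6 − 4 = 2.00.

2.00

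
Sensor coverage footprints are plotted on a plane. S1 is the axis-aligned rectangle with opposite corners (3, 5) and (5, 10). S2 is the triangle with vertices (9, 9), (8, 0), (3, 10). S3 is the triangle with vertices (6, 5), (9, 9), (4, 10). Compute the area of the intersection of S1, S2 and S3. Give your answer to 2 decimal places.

1.01

The intersection is the polygon with vertices (5,9.667), (5,7.5), (4.071,9.821).
By the shoelace formula its area is 1.01.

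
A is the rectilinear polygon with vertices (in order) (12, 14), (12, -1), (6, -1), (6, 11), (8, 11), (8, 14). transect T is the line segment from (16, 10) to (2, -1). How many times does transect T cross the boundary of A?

The segment meets the boundary at (6,2.143), (12,6.857).

2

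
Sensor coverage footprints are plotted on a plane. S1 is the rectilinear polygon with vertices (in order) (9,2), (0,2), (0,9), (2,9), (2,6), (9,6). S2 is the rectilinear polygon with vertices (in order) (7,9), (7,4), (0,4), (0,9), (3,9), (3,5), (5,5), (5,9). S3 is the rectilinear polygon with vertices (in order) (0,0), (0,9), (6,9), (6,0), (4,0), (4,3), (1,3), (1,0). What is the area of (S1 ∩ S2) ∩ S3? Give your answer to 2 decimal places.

|S1 ∩ S2| = 18.
|(S1 ∩ S2) ∩ S3| = 16.00.

16.00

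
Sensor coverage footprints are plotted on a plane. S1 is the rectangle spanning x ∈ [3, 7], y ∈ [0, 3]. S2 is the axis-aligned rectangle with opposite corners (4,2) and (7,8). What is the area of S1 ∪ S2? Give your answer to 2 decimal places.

By inclusion–exclusion:
Individual areas: |S1| = 12, |S2| = 18.
|S1∩S2|: x∈[4,7], y∈[2,3] → 3·1 = 3.
|S1 ∪ S2| = 30 − 3 = 27.00.

27.00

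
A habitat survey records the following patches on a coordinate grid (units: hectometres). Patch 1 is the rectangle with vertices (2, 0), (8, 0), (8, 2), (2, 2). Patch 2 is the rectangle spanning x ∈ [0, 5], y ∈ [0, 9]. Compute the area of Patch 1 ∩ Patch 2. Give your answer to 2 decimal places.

6.00

|Patch 1∩Patch 2|: x∈[2,5], y∈[0,2] → 3·2 = 6.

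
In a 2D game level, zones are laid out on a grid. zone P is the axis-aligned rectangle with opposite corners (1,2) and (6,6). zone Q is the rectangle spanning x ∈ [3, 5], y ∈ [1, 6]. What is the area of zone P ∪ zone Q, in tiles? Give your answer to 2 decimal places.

By inclusion–exclusion:
Individual areas: |zone P| = 20, |zone Q| = 10.
|zone P∩zone Q|: x∈[3,5], y∈[2,6] → 2·4 = 8.
|zone P ∪ zone Q| = 30 − 8 = 22.00.

22.00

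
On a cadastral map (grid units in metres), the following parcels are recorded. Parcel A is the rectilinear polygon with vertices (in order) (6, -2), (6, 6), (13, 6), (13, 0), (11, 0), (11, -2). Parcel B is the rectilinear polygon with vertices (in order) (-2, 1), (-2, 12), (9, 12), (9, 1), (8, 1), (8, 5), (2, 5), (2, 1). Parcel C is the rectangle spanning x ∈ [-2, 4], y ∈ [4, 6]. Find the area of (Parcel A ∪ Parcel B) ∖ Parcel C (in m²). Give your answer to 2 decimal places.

|Parcel A ∪ Parcel B| = 142.
|(Parcel A ∪ Parcel B) ∩ Parcel C| = 10.
|(Parcel A ∪ Parcel B) ∖ Parcel C| = 142 − 10 = 132.00.

132.00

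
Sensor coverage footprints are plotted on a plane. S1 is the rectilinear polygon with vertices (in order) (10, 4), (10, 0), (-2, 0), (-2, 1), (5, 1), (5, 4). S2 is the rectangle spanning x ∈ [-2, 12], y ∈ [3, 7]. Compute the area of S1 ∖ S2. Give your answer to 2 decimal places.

|S1| = 27, |S1∩S2| = 5.
|S1 ∖ S2| = |S1| − |S1∩S2| = 27 − 5 = 22.00.

22.00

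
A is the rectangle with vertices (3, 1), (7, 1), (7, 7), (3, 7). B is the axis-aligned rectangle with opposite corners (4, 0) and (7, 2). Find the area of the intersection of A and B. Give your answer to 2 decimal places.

3.00

|A∩B|: x∈[4,7], y∈[1,2] → 3·1 = 3.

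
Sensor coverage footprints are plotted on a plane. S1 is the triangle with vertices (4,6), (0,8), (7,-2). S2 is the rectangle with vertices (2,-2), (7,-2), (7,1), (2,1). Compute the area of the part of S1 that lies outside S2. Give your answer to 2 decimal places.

|S1| = 13, |S1∩S2| = 1.4625.
|S1 ∖ S2| = |S1| − |S1∩S2| = 13 − 1.4625 = 11.54.

11.54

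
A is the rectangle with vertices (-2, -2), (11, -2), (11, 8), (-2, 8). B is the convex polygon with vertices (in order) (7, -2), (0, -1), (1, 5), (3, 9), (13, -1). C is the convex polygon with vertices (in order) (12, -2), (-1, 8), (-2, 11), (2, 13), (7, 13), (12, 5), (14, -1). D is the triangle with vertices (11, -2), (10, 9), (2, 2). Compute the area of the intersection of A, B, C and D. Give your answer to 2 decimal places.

16.08

The intersection is the polygon with vertices (10.7,1.3), (10.925,-1.173), (4.246,3.965), (6.267,5.733).
By the shoelace formula its area is 16.08.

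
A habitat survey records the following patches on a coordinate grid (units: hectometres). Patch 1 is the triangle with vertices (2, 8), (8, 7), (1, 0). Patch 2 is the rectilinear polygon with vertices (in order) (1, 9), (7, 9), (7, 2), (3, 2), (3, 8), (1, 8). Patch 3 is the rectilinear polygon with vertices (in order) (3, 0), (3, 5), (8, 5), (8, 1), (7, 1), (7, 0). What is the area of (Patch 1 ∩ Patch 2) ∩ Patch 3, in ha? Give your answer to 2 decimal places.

4.50

The region (Patch 1 ∩ Patch 2) ∩ Patch 3 is the polygon with vertices (3,2), (3,5), (6,5).
By the shoelace formula its area is 4.50.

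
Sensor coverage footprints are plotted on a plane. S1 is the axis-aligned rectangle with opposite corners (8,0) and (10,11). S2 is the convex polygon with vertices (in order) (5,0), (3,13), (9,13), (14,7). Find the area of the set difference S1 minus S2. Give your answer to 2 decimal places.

6.22

|S1| = 22, |S1∩S2| = 15.7778.
|S1 ∖ S2| = |S1| − |S1∩S2| = 22 − 15.7778 = 6.22.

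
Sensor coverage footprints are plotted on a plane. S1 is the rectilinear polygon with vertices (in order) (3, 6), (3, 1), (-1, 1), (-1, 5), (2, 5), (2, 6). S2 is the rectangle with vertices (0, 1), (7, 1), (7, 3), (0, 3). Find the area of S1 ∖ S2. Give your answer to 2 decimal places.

11.00

|S1| = 17, |S1∩S2| = 6.
|S1 ∖ S2| = |S1| − |S1∩S2| = 17 − 6 = 11.00.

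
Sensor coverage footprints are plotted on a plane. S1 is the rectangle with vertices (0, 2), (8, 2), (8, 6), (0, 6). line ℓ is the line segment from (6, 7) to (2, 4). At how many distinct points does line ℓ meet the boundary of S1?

1

The segment meets the boundary at (4.667,6).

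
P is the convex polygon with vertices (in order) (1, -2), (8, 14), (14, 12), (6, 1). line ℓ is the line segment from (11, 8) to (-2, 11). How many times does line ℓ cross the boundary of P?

The segment meets the boundary at (5.891,9.179).

1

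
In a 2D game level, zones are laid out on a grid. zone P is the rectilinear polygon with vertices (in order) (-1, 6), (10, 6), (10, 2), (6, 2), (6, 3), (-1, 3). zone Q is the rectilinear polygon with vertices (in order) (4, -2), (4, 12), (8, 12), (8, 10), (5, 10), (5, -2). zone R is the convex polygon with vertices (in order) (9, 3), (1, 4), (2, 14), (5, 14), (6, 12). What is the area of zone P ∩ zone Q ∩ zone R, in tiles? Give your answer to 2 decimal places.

2.44

The intersection is the polygon with vertices (5,3.5), (4,3.625), (4,6), (5,6).
By the shoelace formula its area is 2.44.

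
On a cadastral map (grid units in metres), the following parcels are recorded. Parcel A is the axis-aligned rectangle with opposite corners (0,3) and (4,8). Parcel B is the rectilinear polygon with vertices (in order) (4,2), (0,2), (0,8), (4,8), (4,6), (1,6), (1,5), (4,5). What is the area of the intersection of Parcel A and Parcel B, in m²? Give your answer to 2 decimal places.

The intersection is the polygon with vertices (4,3), (0,3), (0,8), (4,8), (4,6), (1,6), (1,5), (4,5).
By the shoelace formula its area is 17.00.

17.00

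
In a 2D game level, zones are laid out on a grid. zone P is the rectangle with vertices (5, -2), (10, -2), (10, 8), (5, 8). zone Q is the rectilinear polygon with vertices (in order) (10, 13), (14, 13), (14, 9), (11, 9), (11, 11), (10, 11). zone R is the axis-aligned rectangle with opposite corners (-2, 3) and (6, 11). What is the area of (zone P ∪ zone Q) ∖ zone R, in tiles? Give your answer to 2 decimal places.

|zone P ∪ zone Q| = 64.
|(zone P ∪ zone Q) ∩ zone R| = 5.
|(zone P ∪ zone Q) ∖ zone R| = 64 − 5 = 59.00.

59.00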